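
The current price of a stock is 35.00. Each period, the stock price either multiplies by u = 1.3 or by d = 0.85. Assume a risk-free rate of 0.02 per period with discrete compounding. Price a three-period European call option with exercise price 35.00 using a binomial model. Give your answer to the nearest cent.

Risk-neutral probability p = (1 + 0.02 − 0.85)/(1.3 − 0.85) = 0.1700/0.4500 = 0.3778
Terminal stock prices: S_uuu = 76.89, S_uud = 50.28, S_udd = 32.87, S_ddd = 21.49
Terminal payoffs (S − K): max(41.89, 0) = 41.89, max(15.28, 0) = 15.28, max(-2.126, 0) = 0, max(-13.51, 0) = 0
Node uu (S = 59.15): V_uu = 1/1.02·[0.3778·41.8950 + 0.6222·15.2775] = 24.8363
Node ud (S = 38.67): V_ud = 1/1.02·[0.3778·15.2775 + 0.6222·0.0000] = 5.6583
Node dd (S = 25.29): V_dd = 1/1.02·[0.3778·0.0000 + 0.6222·0.0000] = 0.0000
Node u (S = 45.5): V_u = 1/1.02·[0.3778·24.8363 + 0.6222·5.6583] = 12.6503
Node d (S = 29.75): V_d = 1/1.02·[0.3778·5.6583 + 0.6222·0.0000] = 2.0957
Node 0 (S = 35): V_0 = 1/1.02·[0.3778·12.6503 + 0.6222·2.0957] = 5.9637

5.96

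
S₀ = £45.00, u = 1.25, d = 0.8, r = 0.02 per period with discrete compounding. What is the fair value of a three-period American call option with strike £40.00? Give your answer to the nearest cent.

Risk-neutral probability p = (1 + 0.02 − 0.8)/(1.25 − 0.8) = 0.2200/0.4500 = 0.4889
Terminal stock prices: S_uuu = 87.89, S_uud = 56.25, S_udd = 36, S_ddd = 23.04
Terminal payoffs (S − K): max(47.89, 0) = 47.89, max(16.25, 0) = 16.25, max(-4, 0) = 0, max(-16.96, 0) = 0
Node uu (S = 70.31): continuation = 1/1.02·[0.4889·47.8906 + 0.5111·16.2500] = 31.0968; exercise value = 30.3125 ≤ continuation, so V_uu = 31.0968
Node ud (S = 45): continuation = 1/1.02·[0.4889·16.2500 + 0.5111·0.0000] = 7.7887; exercise value = 5.0000 ≤ continuation, so V_ud = 7.7887
Node dd (S = 28.8): continuation = 1/1.02·[0.4889·0.0000 + 0.5111·0.0000] = 0.0000; exercise value = 0.0000 ≤ continuation, so V_dd = 0.0000
Node u (S = 56.25): continuation = 1/1.02·[0.4889·31.0968 + 0.5111·7.7887] = 18.8076; exercise value = 16.2500 ≤ continuation, so V_u = 18.8076
Node d (S = 36): continuation = 1/1.02·[0.4889·7.7887 + 0.5111·0.0000] = 3.7331; exercise value = 0.0000 ≤ continuation, so V_d = 3.7331
Node 0 (S = 45): continuation = 1/1.02·[0.4889·18.8076 + 0.5111·3.7331] = 10.8852; exercise value = 5.0000 ≤ continuation, so V_0 = 10.8852

£10.89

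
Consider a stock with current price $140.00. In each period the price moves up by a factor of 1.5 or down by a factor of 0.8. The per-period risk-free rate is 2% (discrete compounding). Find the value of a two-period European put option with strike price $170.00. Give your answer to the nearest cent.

Risk-neutral probability p = (1 + 0.02 − 0.8)/(1.5 − 0.8) = 0.2200/0.7000 = 0.3143
Terminal stock prices: S_uu = 315, S_ud = 168, S_dd = 89.6
Terminal payoffs (K − S): max(-145, 0) = 0, max(2, 0) = 2, max(80.4, 0) = 80.4
Node u (S = 210): V_u = 1/1.02·[0.3143·0.0000 + 0.6857·2.0000] = 1.3445
Node d (S = 112): V_d = 1/1.02·[0.3143·2.0000 + 0.6857·80.4000] = 54.6667
Node 0 (S = 140): V_0 = 1/1.02·[0.3143·1.3445 + 0.6857·54.6667] = 37.1650

$37.16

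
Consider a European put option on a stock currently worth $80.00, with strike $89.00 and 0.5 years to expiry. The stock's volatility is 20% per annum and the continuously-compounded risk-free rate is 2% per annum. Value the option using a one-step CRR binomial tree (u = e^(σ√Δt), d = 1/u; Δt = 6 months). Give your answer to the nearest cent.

$9.68

CRR parameters: u = e^(σ√Δt) = e^(0.2·√0.5) = 1.1519, d = 1/u = 0.8681
Per-period rate: rΔt = 0.02·0.5 = 0.01, so R = e^0.01 = 1.0101
Risk-neutral probability p = (e^0.01 − 0.8681)/(1.1519 − 0.8681) = 0.1419/0.2838 = 0.5001
Terminal stock prices: S_u = 92.15, S_d = 69.45
Terminal payoffs (K − S): max(-3.153, 0) = 0, max(19.55, 0) = 19.55
Node 0 (S = 80): V_0 = e^(−0.01)·[0.5001·0.0000 + 0.4999·19.5501] = 9.6755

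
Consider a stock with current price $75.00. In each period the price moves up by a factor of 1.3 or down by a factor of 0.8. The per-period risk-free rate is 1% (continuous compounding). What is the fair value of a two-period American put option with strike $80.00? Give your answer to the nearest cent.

$11.96

Risk-neutral probability p = (e^0.01 − 0.8)/(1.3 − 0.8) = 0.2101/0.5000 = 0.4201
Terminal stock prices: S_uu = 126.8, S_ud = 78, S_dd = 48
Terminal payoffs (K − S): max(-46.75, 0) = 0, max(2, 0) = 2, max(32, 0) = 32
Node u (S = 97.5): continuation = e^(−0.01)·[0.4201·0.0000 + 0.5799·2.0000] = 1.1483; exercise value = 0.0000 ≤ continuation, so V_u = 1.1483
Node d (S = 60): continuation = e^(−0.01)·[0.4201·2.0000 + 0.5799·32.0000] = 19.2040; exercise value = 20.0000 > continuation, so V_d = 20.0000 (exercise)
Node 0 (S = 75): continuation = e^(−0.01)·[0.4201·1.1483 + 0.5799·20.0000] = 11.9602; exercise value = 5.0000 ≤ continuation, so V_0 = 11.9602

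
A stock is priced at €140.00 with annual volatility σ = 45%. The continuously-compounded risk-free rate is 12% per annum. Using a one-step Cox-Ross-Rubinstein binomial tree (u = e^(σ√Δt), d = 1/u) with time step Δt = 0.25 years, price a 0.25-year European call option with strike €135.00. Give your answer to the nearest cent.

€20.00

CRR parameters: u = e^(σ√Δt) = e^(0.45·√0.25) = 1.2523, d = 1/u = 0.7985
Per-period rate: rΔt = 0.12·0.25 = 0.03, so R = e^0.03 = 1.0305
Risk-neutral probability p = (e^0.03 − 0.7985)/(1.2523 − 0.7985) = 0.2319/0.4538 = 0.5111
Terminal stock prices: S_u = 175.3, S_d = 111.8
Terminal payoffs (S − K): max(40.33, 0) = 40.33, max(-23.21, 0) = 0
Node 0 (S = 140): V_0 = e^(−0.03)·[0.5111·40.3252 + 0.4889·0.0000] = 20.0009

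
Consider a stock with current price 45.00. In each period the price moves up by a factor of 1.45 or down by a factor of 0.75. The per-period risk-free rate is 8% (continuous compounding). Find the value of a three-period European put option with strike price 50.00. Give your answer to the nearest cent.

Risk-neutral probability p = (e^0.08 − 0.75)/(1.45 − 0.75) = 0.3333/0.7000 = 0.4761
Terminal stock prices: S_uuu = 137.2, S_uud = 70.96, S_udd = 36.7, S_ddd = 18.98
Terminal payoffs (K − S): max(-87.19, 0) = 0, max(-20.96, 0) = 0, max(13.3, 0) = 13.3, max(31.02, 0) = 31.02
Node uu (S = 94.61): V_uu = e^(−0.08)·[0.4761·0.0000 + 0.5239·0.0000] = 0.0000
Node ud (S = 48.94): V_ud = e^(−0.08)·[0.4761·0.0000 + 0.5239·13.2969] = 6.4303
Node dd (S = 25.31): V_dd = e^(−0.08)·[0.4761·13.2969 + 0.5239·31.0156] = 20.8433
Node u (S = 65.25): V_u = e^(−0.08)·[0.4761·0.0000 + 0.5239·6.4303] = 3.1097
Node d (S = 33.75): V_d = e^(−0.08)·[0.4761·6.4303 + 0.5239·20.8433] = 12.9060
Node 0 (S = 45): V_0 = e^(−0.08)·[0.4761·3.1097 + 0.5239·12.9060] = 7.6081

7.61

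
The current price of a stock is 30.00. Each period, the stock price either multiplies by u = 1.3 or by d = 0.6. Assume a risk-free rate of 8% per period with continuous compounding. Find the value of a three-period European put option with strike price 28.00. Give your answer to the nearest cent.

Risk-neutral probability p = (e^0.08 − 0.6)/(1.3 − 0.6) = 0.4833/0.7000 = 0.6904
Terminal stock prices: S_uuu = 65.91, S_uud = 30.42, S_udd = 14.04, S_ddd = 6.48
Terminal payoffs (K − S): max(-37.91, 0) = 0, max(-2.42, 0) = 0, max(13.96, 0) = 13.96, max(21.52, 0) = 21.52
Node uu (S = 50.7): V_uu = e^(−0.08)·[0.6904·0.0000 + 0.3096·0.0000] = 0.0000
Node ud (S = 23.4): V_ud = e^(−0.08)·[0.6904·0.0000 + 0.3096·13.9600] = 3.9896
Node dd (S = 10.8): V_dd = e^(−0.08)·[0.6904·13.9600 + 0.3096·21.5200] = 15.0473
Node u (S = 39): V_u = e^(−0.08)·[0.6904·0.0000 + 0.3096·3.9896] = 1.1402
Node d (S = 18): V_d = e^(−0.08)·[0.6904·3.9896 + 0.3096·15.0473] = 6.8430
Node 0 (S = 30): V_0 = e^(−0.08)·[0.6904·1.1402 + 0.3096·6.8430] = 2.6823

2.68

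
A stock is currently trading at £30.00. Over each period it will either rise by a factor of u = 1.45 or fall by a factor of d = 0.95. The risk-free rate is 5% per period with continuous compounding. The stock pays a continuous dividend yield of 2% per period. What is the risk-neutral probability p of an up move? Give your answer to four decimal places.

Per-period risk-free factor R = e^0.05 = 1.0513; dividend-adjusted growth = e^(0.05−0.02) = 1.0305.
Risk-neutral probability p = (1.0305 − 0.95)/(1.45 − 0.95) = 0.0805/0.5000 = 0.1609

p = 0.1609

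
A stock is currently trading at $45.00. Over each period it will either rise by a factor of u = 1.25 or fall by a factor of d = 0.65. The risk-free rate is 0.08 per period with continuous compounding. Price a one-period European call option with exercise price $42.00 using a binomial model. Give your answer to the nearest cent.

Risk-neutral probability p = (e^0.08 − 0.65)/(1.25 − 0.65) = 0.4333/0.6000 = 0.7221
Terminal stock prices: S_u = 56.25, S_d = 29.25
Terminal payoffs (S − K): max(14.25, 0) = 14.25, max(-12.75, 0) = 0
Node 0 (S = 45): V_0 = e^(−0.08)·[0.7221·14.2500 + 0.2779·0.0000] = 9.4994

$9.50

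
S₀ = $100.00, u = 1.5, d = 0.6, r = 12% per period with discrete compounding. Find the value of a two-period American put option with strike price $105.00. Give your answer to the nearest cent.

$19.88

Risk-neutral probability p = (1 + 0.12 − 0.6)/(1.5 − 0.6) = 0.5200/0.9000 = 0.5778
Terminal stock prices: S_uu = 225, S_ud = 90, S_dd = 36
Terminal payoffs (K − S): max(-120, 0) = 0, max(15, 0) = 15, max(69, 0) = 69
Node u (S = 150): continuation = 1/1.12·[0.5778·0.0000 + 0.4222·15.0000] = 5.6548; exercise value = 0.0000 ≤ continuation, so V_u = 5.6548
Node d (S = 60): continuation = 1/1.12·[0.5778·15.0000 + 0.4222·69.0000] = 33.7500; exercise value = 45.0000 > continuation, so V_d = 45.0000 (exercise)
Node 0 (S = 100): continuation = 1/1.12·[0.5778·5.6548 + 0.4222·45.0000] = 19.8814; exercise value = 5.0000 ≤ continuation, so V_0 = 19.8814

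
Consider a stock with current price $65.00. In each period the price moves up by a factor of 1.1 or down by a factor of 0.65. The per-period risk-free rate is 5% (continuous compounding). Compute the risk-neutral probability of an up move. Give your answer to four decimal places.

Risk-neutral probability p = (e^0.05 − 0.65)/(1.1 − 0.65) = 0.4013/0.4500 = 0.8917

p = 0.8917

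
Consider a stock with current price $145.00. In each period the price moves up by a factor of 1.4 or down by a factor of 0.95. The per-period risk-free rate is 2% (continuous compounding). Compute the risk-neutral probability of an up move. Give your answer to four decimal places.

Risk-neutral probability p = (e^0.02 − 0.95)/(1.4 − 0.95) = 0.0702/0.4500 = 0.1560

p = 0.1560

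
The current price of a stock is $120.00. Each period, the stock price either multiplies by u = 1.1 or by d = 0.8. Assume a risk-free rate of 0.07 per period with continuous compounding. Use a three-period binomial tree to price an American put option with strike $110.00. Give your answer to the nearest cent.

$1.51

Risk-neutral probability p = (e^0.07 − 0.8)/(1.1 − 0.8) = 0.2725/0.3000 = 0.9084
Terminal stock prices: S_uuu = 159.7, S_uud = 116.2, S_udd = 84.48, S_ddd = 61.44
Terminal payoffs (K − S): max(-49.72, 0) = 0, max(-6.16, 0) = 0, max(25.52, 0) = 25.52, max(48.56, 0) = 48.56
Node uu (S = 145.2): continuation = e^(−0.07)·[0.9084·0.0000 + 0.0916·0.0000] = 0.0000; exercise value = 0.0000 ≤ continuation, so V_uu = 0.0000
Node ud (S = 105.6): continuation = e^(−0.07)·[0.9084·0.0000 + 0.0916·25.5200] = 2.1805; exercise value = 4.4000 > continuation, so V_ud = 4.4000 (exercise)
Node dd (S = 76.8): continuation = e^(−0.07)·[0.9084·25.5200 + 0.0916·48.5600] = 25.7633; exercise value = 33.2000 > continuation, so V_dd = 33.2000 (exercise)
Node u (S = 132): continuation = e^(−0.07)·[0.9084·0.0000 + 0.0916·4.4000] = 0.3760; exercise value = 0.0000 ≤ continuation, so V_u = 0.3760
Node d (S = 96): continuation = e^(−0.07)·[0.9084·4.4000 + 0.0916·33.2000] = 6.5633; exercise value = 14.0000 > continuation, so V_d = 14.0000 (exercise)
Node 0 (S = 120): continuation = e^(−0.07)·[0.9084·0.3760 + 0.0916·14.0000] = 1.5146; exercise value = 0.0000 ≤ continuation, so V_0 = 1.5146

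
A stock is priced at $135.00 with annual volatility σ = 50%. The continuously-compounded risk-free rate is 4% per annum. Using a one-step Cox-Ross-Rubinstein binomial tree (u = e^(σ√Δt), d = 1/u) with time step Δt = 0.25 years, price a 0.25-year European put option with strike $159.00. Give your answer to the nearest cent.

$28.92

CRR parameters: u = e^(σ√Δt) = e^(0.5·√0.25) = 1.2840, d = 1/u = 0.7788
Per-period rate: rΔt = 0.04·0.25 = 0.01, so R = e^0.01 = 1.0101
Risk-neutral probability p = (e^0.01 − 0.7788)/(1.2840 − 0.7788) = 0.2312/0.5052 = 0.4577
Terminal stock prices: S_u = 173.3, S_d = 105.1
Terminal payoffs (K − S): max(-14.34, 0) = 0, max(53.86, 0) = 53.86
Node 0 (S = 135): V_0 = e^(−0.01)·[0.4577·0.0000 + 0.5423·53.8619] = 28.9178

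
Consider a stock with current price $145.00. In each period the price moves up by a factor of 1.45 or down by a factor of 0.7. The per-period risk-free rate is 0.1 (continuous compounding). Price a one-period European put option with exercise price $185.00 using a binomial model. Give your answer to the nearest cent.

Risk-neutral probability p = (e^0.1 − 0.7)/(1.45 − 0.7) = 0.4052/0.7500 = 0.5402
Terminal stock prices: S_u = 210.2, S_d = 101.5
Terminal payoffs (K − S): max(-25.25, 0) = 0, max(83.5, 0) = 83.5
Node 0 (S = 145): V_0 = e^(−0.1)·[0.5402·0.0000 + 0.4598·83.5000] = 34.7376

$34.74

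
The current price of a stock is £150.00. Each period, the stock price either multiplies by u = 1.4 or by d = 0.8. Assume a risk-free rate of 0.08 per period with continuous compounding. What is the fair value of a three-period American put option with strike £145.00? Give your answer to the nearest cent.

£13.83

Risk-neutral probability p = (e^0.08 − 0.8)/(1.4 − 0.8) = 0.2833/0.6000 = 0.4721
Terminal stock prices: S_uuu = 411.6, S_uud = 235.2, S_udd = 134.4, S_ddd = 76.8
Terminal payoffs (K − S): max(-266.6, 0) = 0, max(-90.2, 0) = 0, max(10.6, 0) = 10.6, max(68.2, 0) = 68.2
Node uu (S = 294): continuation = e^(−0.08)·[0.4721·0.0000 + 0.5279·0.0000] = 0.0000; exercise value = 0.0000 ≤ continuation, so V_uu = 0.0000
Node ud (S = 168): continuation = e^(−0.08)·[0.4721·0.0000 + 0.5279·10.6000] = 5.1651; exercise value = 0.0000 ≤ continuation, so V_ud = 5.1651
Node dd (S = 96): continuation = e^(−0.08)·[0.4721·10.6000 + 0.5279·68.2000] = 37.8519; exercise value = 49.0000 > continuation, so V_dd = 49.0000 (exercise)
Node u (S = 210): continuation = e^(−0.08)·[0.4721·0.0000 + 0.5279·5.1651] = 2.5168; exercise value = 0.0000 ≤ continuation, so V_u = 2.5168
Node d (S = 120): continuation = e^(−0.08)·[0.4721·5.1651 + 0.5279·49.0000] = 26.1275; exercise value = 25.0000 ≤ continuation, so V_d = 26.1275
Node 0 (S = 150): continuation = e^(−0.08)·[0.4721·2.5168 + 0.5279·26.1275] = 13.8281; exercise value = 0.0000 ≤ continuation, so V_0 = 13.8281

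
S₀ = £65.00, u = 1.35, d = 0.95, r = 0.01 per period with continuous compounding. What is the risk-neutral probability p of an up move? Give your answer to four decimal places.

p = 0.1501

Risk-neutral probability p = (e^0.01 − 0.95)/(1.35 − 0.95) = 0.0601/0.4000 = 0.1501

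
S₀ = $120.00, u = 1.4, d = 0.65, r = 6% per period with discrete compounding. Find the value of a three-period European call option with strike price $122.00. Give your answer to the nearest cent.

$38.97

Risk-neutral probability p = (1 + 0.06 − 0.65)/(1.4 − 0.65) = 0.4100/0.7500 = 0.5467
Terminal stock prices: S_uuu = 329.3, S_uud = 152.9, S_udd = 70.98, S_ddd = 32.95
Terminal payoffs (S − K): max(207.3, 0) = 207.3, max(30.88, 0) = 30.88, max(-51.02, 0) = 0, max(-89.05, 0) = 0
Node uu (S = 235.2): V_uu = 1/1.06·[0.5467·207.2800 + 0.4533·30.8800] = 120.1057
Node ud (S = 109.2): V_ud = 1/1.06·[0.5467·30.8800 + 0.4533·0.0000] = 15.9255
Node dd (S = 50.7): V_dd = 1/1.06·[0.5467·0.0000 + 0.4533·0.0000] = 0.0000
Node u (S = 168): V_u = 1/1.06·[0.5467·120.1057 + 0.4533·15.9255] = 68.7522
Node d (S = 78): V_d = 1/1.06·[0.5467·15.9255 + 0.4533·0.0000] = 8.2132
Node 0 (S = 120): V_0 = 1/1.06·[0.5467·68.7522 + 0.4533·8.2132] = 38.9697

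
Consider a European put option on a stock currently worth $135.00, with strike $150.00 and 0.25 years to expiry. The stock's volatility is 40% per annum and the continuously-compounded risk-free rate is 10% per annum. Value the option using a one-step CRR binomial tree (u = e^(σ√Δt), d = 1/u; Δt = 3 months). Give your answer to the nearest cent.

CRR parameters: u = e^(σ√Δt) = e^(0.4·√0.25) = 1.2214, d = 1/u = 0.8187
Per-period rate: rΔt = 0.1·0.25 = 0.025, so R = e^0.025 = 1.0253
Risk-neutral probability p = (e^0.025 − 0.8187)/(1.2214 − 0.8187) = 0.2066/0.4027 = 0.5130
Terminal stock prices: S_u = 164.9, S_d = 110.5
Terminal payoffs (K − S): max(-14.89, 0) = 0, max(39.47, 0) = 39.47
Node 0 (S = 135): V_0 = e^(−0.025)·[0.5130·0.0000 + 0.4870·39.4713] = 18.7466

$18.75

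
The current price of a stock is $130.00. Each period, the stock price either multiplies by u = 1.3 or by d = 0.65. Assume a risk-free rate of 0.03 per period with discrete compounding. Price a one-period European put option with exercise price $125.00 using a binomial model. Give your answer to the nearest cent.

Risk-neutral probability p = (1 + 0.03 − 0.65)/(1.3 − 0.65) = 0.3800/0.6500 = 0.5846
Terminal stock prices: S_u = 169, S_d = 84.5
Terminal payoffs (K − S): max(-44, 0) = 0, max(40.5, 0) = 40.5
Node 0 (S = 130): V_0 = 1/1.03·[0.5846·0.0000 + 0.4154·40.5000] = 16.3331

$16.33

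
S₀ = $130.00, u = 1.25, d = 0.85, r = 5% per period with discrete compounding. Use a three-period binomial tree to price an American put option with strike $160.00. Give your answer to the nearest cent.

Risk-neutral probability p = (1 + 0.05 − 0.85)/(1.25 − 0.85) = 0.2000/0.4000 = 0.5000
Terminal stock prices: S_uuu = 253.9, S_uud = 172.7, S_udd = 117.4, S_ddd = 79.84
Terminal payoffs (K − S): max(-93.91, 0) = 0, max(-12.66, 0) = 0, max(42.59, 0) = 42.59, max(80.16, 0) = 80.16
Node uu (S = 203.1): continuation = 1/1.05·[0.5000·0.0000 + 0.5000·0.0000] = 0.0000; exercise value = 0.0000 ≤ continuation, so V_uu = 0.0000
Node ud (S = 138.1): continuation = 1/1.05·[0.5000·0.0000 + 0.5000·42.5938] = 20.2827; exercise value = 21.8750 > continuation, so V_ud = 21.8750 (exercise)
Node dd (S = 93.92): continuation = 1/1.05·[0.5000·42.5938 + 0.5000·80.1638] = 58.4560; exercise value = 66.0750 > continuation, so V_dd = 66.0750 (exercise)
Node u (S = 162.5): continuation = 1/1.05·[0.5000·0.0000 + 0.5000·21.8750] = 10.4167; exercise value = 0.0000 ≤ continuation, so V_u = 10.4167
Node d (S = 110.5): continuation = 1/1.05·[0.5000·21.8750 + 0.5000·66.0750] = 41.8810; exercise value = 49.5000 > continuation, so V_d = 49.5000 (exercise)
Node 0 (S = 130): continuation = 1/1.05·[0.5000·10.4167 + 0.5000·49.5000] = 28.5317; exercise value = 30.0000 > continuation, so V_0 = 30.0000 (exercise)

$30.00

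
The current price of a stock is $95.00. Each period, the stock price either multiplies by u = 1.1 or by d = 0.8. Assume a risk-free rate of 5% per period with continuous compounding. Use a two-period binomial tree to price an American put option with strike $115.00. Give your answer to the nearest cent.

$20.00

Risk-neutral probability p = (e^0.05 − 0.8)/(1.1 − 0.8) = 0.2513/0.3000 = 0.8376
Terminal stock prices: S_uu = 115, S_ud = 83.6, S_dd = 60.8
Terminal payoffs (K − S): max(0.05, 0) = 0.05, max(31.4, 0) = 31.4, max(54.2, 0) = 54.2
Node u (S = 104.5): continuation = e^(−0.05)·[0.8376·0.0500 + 0.1624·31.4000] = 4.8914; exercise value = 10.5000 > continuation, so V_u = 10.5000 (exercise)
Node d (S = 76): continuation = e^(−0.05)·[0.8376·31.4000 + 0.1624·54.2000] = 33.3914; exercise value = 39.0000 > continuation, so V_d = 39.0000 (exercise)
Node 0 (S = 95): continuation = e^(−0.05)·[0.8376·10.5000 + 0.1624·39.0000] = 14.3914; exercise value = 20.0000 > continuation, so V_0 = 20.0000 (exercise)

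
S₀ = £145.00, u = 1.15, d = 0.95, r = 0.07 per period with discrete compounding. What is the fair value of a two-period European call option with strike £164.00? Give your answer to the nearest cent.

£8.73

Risk-neutral probability p = (1 + 0.07 − 0.95)/(1.15 − 0.95) = 0.1200/0.2000 = 0.6000
Terminal stock prices: S_uu = 191.8, S_ud = 158.4, S_dd = 130.9
Terminal payoffs (S − K): max(27.76, 0) = 27.76, max(-5.588, 0) = 0, max(-33.14, 0) = 0
Node u (S = 166.8): V_u = 1/1.07·[0.6000·27.7625 + 0.4000·0.0000] = 15.5678
Node d (S = 137.8): V_d = 1/1.07·[0.6000·0.0000 + 0.4000·0.0000] = 0.0000
Node 0 (S = 145): V_0 = 1/1.07·[0.6000·15.5678 + 0.4000·0.0000] = 8.7296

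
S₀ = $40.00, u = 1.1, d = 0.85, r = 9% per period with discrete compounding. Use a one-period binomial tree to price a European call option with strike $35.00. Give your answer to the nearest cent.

$7.93

Risk-neutral probability p = (1 + 0.09 − 0.85)/(1.1 − 0.85) = 0.2400/0.2500 = 0.9600
Terminal stock prices: S_u = 44, S_d = 34
Terminal payoffs (S − K): max(9, 0) = 9, max(-1, 0) = 0
Node 0 (S = 40): V_0 = 1/1.09·[0.9600·9.0000 + 0.0400·0.0000] = 7.9266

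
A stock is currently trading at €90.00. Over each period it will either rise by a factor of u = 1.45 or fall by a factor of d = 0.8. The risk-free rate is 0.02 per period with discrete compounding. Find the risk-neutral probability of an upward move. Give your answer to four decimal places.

Risk-neutral probability p = (1 + 0.02 − 0.8)/(1.45 − 0.8) = 0.2200/0.6500 = 0.3385

p = 0.3385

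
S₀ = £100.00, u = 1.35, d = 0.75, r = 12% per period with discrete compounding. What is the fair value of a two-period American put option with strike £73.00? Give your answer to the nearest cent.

£1.96

Risk-neutral probability p = (1 + 0.12 − 0.75)/(1.35 − 0.75) = 0.3700/0.6000 = 0.6167
Terminal stock prices: S_uu = 182.3, S_ud = 101.2, S_dd = 56.25
Terminal payoffs (K − S): max(-109.3, 0) = 0, max(-28.25, 0) = 0, max(16.75, 0) = 16.75
Node u (S = 135): continuation = 1/1.12·[0.6167·0.0000 + 0.3833·0.0000] = 0.0000; exercise value = 0.0000 ≤ continuation, so V_u = 0.0000
Node d (S = 75): continuation = 1/1.12·[0.6167·0.0000 + 0.3833·16.7500] = 5.7329; exercise value = 0.0000 ≤ continuation, so V_d = 5.7329
Node 0 (S = 100): continuation = 1/1.12·[0.6167·0.0000 + 0.3833·5.7329] = 1.9621; exercise value = 0.0000 ≤ continuation, so V_0 = 1.9621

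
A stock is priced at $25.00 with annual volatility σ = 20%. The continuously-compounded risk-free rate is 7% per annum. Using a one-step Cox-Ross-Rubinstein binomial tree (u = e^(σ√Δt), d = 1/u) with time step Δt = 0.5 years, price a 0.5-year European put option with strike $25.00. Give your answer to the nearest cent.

$1.30

CRR parameters: u = e^(σ√Δt) = e^(0.2·√0.5) = 1.1519, d = 1/u = 0.8681
Per-period rate: rΔt = 0.07·0.5 = 0.035, so R = e^0.035 = 1.0356
Risk-neutral probability p = (e^0.035 − 0.8681)/(1.1519 − 0.8681) = 0.1675/0.2838 = 0.5902
Terminal stock prices: S_u = 28.8, S_d = 21.7
Terminal payoffs (K − S): max(-3.798, 0) = 0, max(3.297, 0) = 3.297
Node 0 (S = 25): V_0 = e^(−0.035)·[0.5902·0.0000 + 0.4098·3.2969] = 1.3045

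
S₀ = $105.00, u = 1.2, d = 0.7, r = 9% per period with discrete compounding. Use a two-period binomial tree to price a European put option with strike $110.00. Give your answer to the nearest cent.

Risk-neutral probability p = (1 + 0.09 − 0.7)/(1.2 − 0.7) = 0.3900/0.5000 = 0.7800
Terminal stock prices: S_uu = 151.2, S_ud = 88.2, S_dd = 51.45
Terminal payoffs (K − S): max(-41.2, 0) = 0, max(21.8, 0) = 21.8, max(58.55, 0) = 58.55
Node u (S = 126): V_u = 1/1.09·[0.7800·0.0000 + 0.2200·21.8000] = 4.4000
Node d (S = 73.5): V_d = 1/1.09·[0.7800·21.8000 + 0.2200·58.5500] = 27.4174
Node 0 (S = 105): V_0 = 1/1.09·[0.7800·4.4000 + 0.2200·27.4174] = 8.6824

$8.68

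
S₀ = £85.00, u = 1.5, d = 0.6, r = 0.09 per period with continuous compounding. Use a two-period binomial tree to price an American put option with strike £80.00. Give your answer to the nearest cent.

£12.67

Risk-neutral probability p = (e^0.09 − 0.6)/(1.5 − 0.6) = 0.4942/0.9000 = 0.5491
Terminal stock prices: S_uu = 191.2, S_ud = 76.5, S_dd = 30.6
Terminal payoffs (K − S): max(-111.2, 0) = 0, max(3.5, 0) = 3.5, max(49.4, 0) = 49.4
Node u (S = 127.5): continuation = e^(−0.09)·[0.5491·0.0000 + 0.4509·3.5000] = 1.4424; exercise value = 0.0000 ≤ continuation, so V_u = 1.4424
Node d (S = 51): continuation = e^(−0.09)·[0.5491·3.5000 + 0.4509·49.4000] = 22.1145; exercise value = 29.0000 > continuation, so V_d = 29.0000 (exercise)
Node 0 (S = 85): continuation = e^(−0.09)·[0.5491·1.4424 + 0.4509·29.0000] = 12.6749; exercise value = 0.0000 ≤ continuation, so V_0 = 12.6749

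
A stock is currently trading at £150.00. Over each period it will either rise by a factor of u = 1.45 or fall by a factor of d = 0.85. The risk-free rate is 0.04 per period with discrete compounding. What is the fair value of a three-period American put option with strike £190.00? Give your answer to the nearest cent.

£45.38

Risk-neutral probability p = (1 + 0.04 − 0.85)/(1.45 − 0.85) = 0.1900/0.6000 = 0.3167
Terminal stock prices: S_uuu = 457.3, S_uud = 268.1, S_udd = 157.1, S_ddd = 92.12
Terminal payoffs (K − S): max(-267.3, 0) = 0, max(-78.07, 0) = 0, max(32.86, 0) = 32.86, max(97.88, 0) = 97.88
Node uu (S = 315.4): continuation = 1/1.04·[0.3167·0.0000 + 0.6833·0.0000] = 0.0000; exercise value = 0.0000 ≤ continuation, so V_uu = 0.0000
Node ud (S = 184.9): continuation = 1/1.04·[0.3167·0.0000 + 0.6833·32.8563] = 21.5882; exercise value = 5.1250 ≤ continuation, so V_ud = 21.5882
Node dd (S = 108.4): continuation = 1/1.04·[0.3167·32.8563 + 0.6833·97.8813] = 74.3173; exercise value = 81.6250 > continuation, so V_dd = 81.6250 (exercise)
Node u (S = 217.5): continuation = 1/1.04·[0.3167·0.0000 + 0.6833·21.5882] = 14.1846; exercise value = 0.0000 ≤ continuation, so V_u = 14.1846
Node d (S = 127.5): continuation = 1/1.04·[0.3167·21.5882 + 0.6833·81.6250] = 60.2052; exercise value = 62.5000 > continuation, so V_d = 62.5000 (exercise)
Node 0 (S = 150): continuation = 1/1.04·[0.3167·14.1846 + 0.6833·62.5000] = 45.3847; exercise value = 40.0000 ≤ continuation, so V_0 = 45.3847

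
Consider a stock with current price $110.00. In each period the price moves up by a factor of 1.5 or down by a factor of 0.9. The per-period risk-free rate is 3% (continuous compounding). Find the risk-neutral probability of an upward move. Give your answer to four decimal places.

p = 0.2174

Risk-neutral probability p = (e^0.03 − 0.9)/(1.5 − 0.9) = 0.1305/0.6000 = 0.2174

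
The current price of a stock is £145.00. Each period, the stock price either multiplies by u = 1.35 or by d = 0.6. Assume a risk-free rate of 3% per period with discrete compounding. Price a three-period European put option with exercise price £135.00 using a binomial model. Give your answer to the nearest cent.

Risk-neutral probability p = (1 + 0.03 − 0.6)/(1.35 − 0.6) = 0.4300/0.7500 = 0.5733
Terminal stock prices: S_uuu = 356.8, S_uud = 158.6, S_udd = 70.47, S_ddd = 31.32
Terminal payoffs (K − S): max(-221.8, 0) = 0, max(-23.56, 0) = 0, max(64.53, 0) = 64.53, max(103.7, 0) = 103.7
Node uu (S = 264.3): V_uu = 1/1.03·[0.5733·0.0000 + 0.4267·0.0000] = 0.0000
Node ud (S = 117.4): V_ud = 1/1.03·[0.5733·0.0000 + 0.4267·64.5300] = 26.7309
Node dd (S = 52.2): V_dd = 1/1.03·[0.5733·64.5300 + 0.4267·103.6800] = 78.8680
Node u (S = 195.8): V_u = 1/1.03·[0.5733·0.0000 + 0.4267·26.7309] = 11.0730
Node d (S = 87): V_d = 1/1.03·[0.5733·26.7309 + 0.4267·78.8680] = 47.5495
Node 0 (S = 145): V_0 = 1/1.03·[0.5733·11.0730 + 0.4267·47.5495] = 25.8605

£25.86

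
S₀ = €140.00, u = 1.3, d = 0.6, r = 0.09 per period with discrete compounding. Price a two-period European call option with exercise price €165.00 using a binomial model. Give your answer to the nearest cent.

Risk-neutral probability p = (1 + 0.09 − 0.6)/(1.3 − 0.6) = 0.4900/0.7000 = 0.7000
Terminal stock prices: S_uu = 236.6, S_ud = 109.2, S_dd = 50.4
Terminal payoffs (S − K): max(71.6, 0) = 71.6, max(-55.8, 0) = 0, max(-114.6, 0) = 0
Node u (S = 182): V_u = 1/1.09·[0.7000·71.6000 + 0.3000·0.0000] = 45.9817
Node d (S = 84): V_d = 1/1.09·[0.7000·0.0000 + 0.3000·0.0000] = 0.0000
Node 0 (S = 140): V_0 = 1/1.09·[0.7000·45.9817 + 0.3000·0.0000] = 29.5295

€29.53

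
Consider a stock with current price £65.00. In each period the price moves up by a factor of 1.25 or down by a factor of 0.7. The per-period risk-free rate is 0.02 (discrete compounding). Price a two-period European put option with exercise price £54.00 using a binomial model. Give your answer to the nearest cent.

Risk-neutral probability p = (1 + 0.02 − 0.7)/(1.25 − 0.7) = 0.3200/0.5500 = 0.5818
Terminal stock prices: S_uu = 101.6, S_ud = 56.87, S_dd = 31.85
Terminal payoffs (K − S): max(-47.56, 0) = 0, max(-2.875, 0) = 0, max(22.15, 0) = 22.15
Node u (S = 81.25): V_u = 1/1.02·[0.5818·0.0000 + 0.4182·0.0000] = 0.0000
Node d (S = 45.5): V_d = 1/1.02·[0.5818·0.0000 + 0.4182·22.1500] = 9.0811
Node 0 (S = 65): V_0 = 1/1.02·[0.5818·0.0000 + 0.4182·9.0811] = 3.7231

£3.72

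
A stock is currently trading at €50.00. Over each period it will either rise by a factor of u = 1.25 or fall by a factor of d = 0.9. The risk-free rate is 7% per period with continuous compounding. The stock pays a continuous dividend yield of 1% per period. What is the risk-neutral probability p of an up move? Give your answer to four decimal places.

Per-period risk-free factor R = e^0.07 = 1.0725; dividend-adjusted growth = e^(0.07−0.01) = 1.0618.
Risk-neutral probability p = (1.0618 − 0.9)/(1.25 − 0.9) = 0.1618/0.3500 = 0.4624

p = 0.4624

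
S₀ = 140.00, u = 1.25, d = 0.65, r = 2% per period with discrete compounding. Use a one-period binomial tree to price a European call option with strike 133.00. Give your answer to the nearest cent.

25.39

Risk-neutral probability p = (1 + 0.02 − 0.65)/(1.25 − 0.65) = 0.3700/0.6000 = 0.6167
Terminal stock prices: S_u = 175, S_d = 91
Terminal payoffs (S − K): max(42, 0) = 42, max(-42, 0) = 0
Node 0 (S = 140): V_0 = 1/1.02·[0.6167·42.0000 + 0.3833·0.0000] = 25.3922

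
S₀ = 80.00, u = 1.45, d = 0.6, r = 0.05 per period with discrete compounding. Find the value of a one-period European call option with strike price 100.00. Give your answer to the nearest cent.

8.07

Risk-neutral probability p = (1 + 0.05 − 0.6)/(1.45 − 0.6) = 0.4500/0.8500 = 0.5294
Terminal stock prices: S_u = 116, S_d = 48
Terminal payoffs (S − K): max(16, 0) = 16, max(-52, 0) = 0
Node 0 (S = 80): V_0 = 1/1.05·[0.5294·16.0000 + 0.4706·0.0000] = 8.0672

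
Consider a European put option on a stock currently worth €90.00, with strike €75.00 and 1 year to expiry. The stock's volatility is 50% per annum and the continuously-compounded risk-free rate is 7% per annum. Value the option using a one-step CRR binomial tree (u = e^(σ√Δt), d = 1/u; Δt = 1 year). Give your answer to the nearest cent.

€10.52

CRR parameters: u = e^(σ√Δt) = e^(0.5·√1) = 1.6487, d = 1/u = 0.6065
Per-period rate: rΔt = 0.07·1 = 0.07, so R = e^0.07 = 1.0725
Risk-neutral probability p = (e^0.07 − 0.6065)/(1.6487 − 0.6065) = 0.4660/1.0422 = 0.4471
Terminal stock prices: S_u = 148.4, S_d = 54.59
Terminal payoffs (K − S): max(-73.38, 0) = 0, max(20.41, 0) = 20.41
Node 0 (S = 90): V_0 = e^(−0.07)·[0.4471·0.0000 + 0.5529·20.4122] = 10.5227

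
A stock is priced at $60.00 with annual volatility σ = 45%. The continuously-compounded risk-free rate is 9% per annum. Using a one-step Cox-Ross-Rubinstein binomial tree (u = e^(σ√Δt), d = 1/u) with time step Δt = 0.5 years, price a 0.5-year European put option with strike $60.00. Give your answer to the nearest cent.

CRR parameters: u = e^(σ√Δt) = e^(0.45·√0.5) = 1.3746, d = 1/u = 0.7275
Per-period rate: rΔt = 0.09·0.5 = 0.045, so R = e^0.045 = 1.0460
Risk-neutral probability p = (e^0.045 − 0.7275)/(1.3746 − 0.7275) = 0.3186/0.6472 = 0.4922
Terminal stock prices: S_u = 82.48, S_d = 43.65
Terminal payoffs (K − S): max(-22.48, 0) = 0, max(16.35, 0) = 16.35
Node 0 (S = 60): V_0 = e^(−0.045)·[0.4922·0.0000 + 0.5078·16.3525] = 7.9379

$7.94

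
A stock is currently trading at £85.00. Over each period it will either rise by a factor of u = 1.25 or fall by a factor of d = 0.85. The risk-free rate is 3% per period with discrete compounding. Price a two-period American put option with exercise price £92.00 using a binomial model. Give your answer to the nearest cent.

Risk-neutral probability p = (1 + 0.03 − 0.85)/(1.25 − 0.85) = 0.1800/0.4000 = 0.4500
Terminal stock prices: S_uu = 132.8, S_ud = 90.31, S_dd = 61.41
Terminal payoffs (K − S): max(-40.81, 0) = 0, max(1.688, 0) = 1.688, max(30.59, 0) = 30.59
Node u (S = 106.2): continuation = 1/1.03·[0.4500·0.0000 + 0.5500·1.6875] = 0.9011; exercise value = 0.0000 ≤ continuation, so V_u = 0.9011
Node d (S = 72.25): continuation = 1/1.03·[0.4500·1.6875 + 0.5500·30.5875] = 17.0704; exercise value = 19.7500 > continuation, so V_d = 19.7500 (exercise)
Node 0 (S = 85): continuation = 1/1.03·[0.4500·0.9011 + 0.5500·19.7500] = 10.9398; exercise value = 7.0000 ≤ continuation, so V_0 = 10.9398

£10.94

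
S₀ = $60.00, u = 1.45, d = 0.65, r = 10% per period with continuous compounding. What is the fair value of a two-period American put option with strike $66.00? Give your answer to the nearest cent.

$12.43

Risk-neutral probability p = (e^0.1 − 0.65)/(1.45 − 0.65) = 0.4552/0.8000 = 0.5690
Terminal stock prices: S_uu = 126.2, S_ud = 56.55, S_dd = 25.35
Terminal payoffs (K − S): max(-60.15, 0) = 0, max(9.45, 0) = 9.45, max(40.65, 0) = 40.65
Node u (S = 87): continuation = e^(−0.1)·[0.5690·0.0000 + 0.4310·9.4500] = 3.6857; exercise value = 0.0000 ≤ continuation, so V_u = 3.6857
Node d (S = 39): continuation = e^(−0.1)·[0.5690·9.4500 + 0.4310·40.6500] = 20.7193; exercise value = 27.0000 > continuation, so V_d = 27.0000 (exercise)
Node 0 (S = 60): continuation = e^(−0.1)·[0.5690·3.6857 + 0.4310·27.0000] = 12.4279; exercise value = 6.0000 ≤ continuation, so V_0 = 12.4279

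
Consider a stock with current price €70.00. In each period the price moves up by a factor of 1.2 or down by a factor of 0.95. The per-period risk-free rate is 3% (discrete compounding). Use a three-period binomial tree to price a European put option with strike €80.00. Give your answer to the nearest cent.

€7.45

Risk-neutral probability p = (1 + 0.03 − 0.95)/(1.2 − 0.95) = 0.0800/0.2500 = 0.3200
Terminal stock prices: S_uuu = 121, S_uud = 95.76, S_udd = 75.81, S_ddd = 60.02
Terminal payoffs (K − S): max(-40.96, 0) = 0, max(-15.76, 0) = 0, max(4.19, 0) = 4.19, max(19.98, 0) = 19.98
Node uu (S = 100.8): V_uu = 1/1.03·[0.3200·0.0000 + 0.6800·0.0000] = 0.0000
Node ud (S = 79.8): V_ud = 1/1.03·[0.3200·0.0000 + 0.6800·4.1900] = 2.7662
Node dd (S = 63.17): V_dd = 1/1.03·[0.3200·4.1900 + 0.6800·19.9838] = 14.4949
Node u (S = 84): V_u = 1/1.03·[0.3200·0.0000 + 0.6800·2.7662] = 1.8262
Node d (S = 66.5): V_d = 1/1.03·[0.3200·2.7662 + 0.6800·14.4949] = 10.4289
Node 0 (S = 70): V_0 = 1/1.03·[0.3200·1.8262 + 0.6800·10.4289] = 7.4524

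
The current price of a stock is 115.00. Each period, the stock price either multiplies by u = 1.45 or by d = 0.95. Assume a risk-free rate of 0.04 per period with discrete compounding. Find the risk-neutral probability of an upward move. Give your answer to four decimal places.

Risk-neutral probability p = (1 + 0.04 − 0.95)/(1.45 − 0.95) = 0.0900/0.5000 = 0.1800

p = 0.1800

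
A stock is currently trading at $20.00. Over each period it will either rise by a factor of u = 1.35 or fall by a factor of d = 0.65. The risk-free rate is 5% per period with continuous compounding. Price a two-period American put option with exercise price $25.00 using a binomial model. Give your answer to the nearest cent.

Risk-neutral probability p = (e^0.05 − 0.65)/(1.35 − 0.65) = 0.4013/0.7000 = 0.5732
Terminal stock prices: S_uu = 36.45, S_ud = 17.55, S_dd = 8.45
Terminal payoffs (K − S): max(-11.45, 0) = 0, max(7.45, 0) = 7.45, max(16.55, 0) = 16.55
Node u (S = 27): continuation = e^(−0.05)·[0.5732·0.0000 + 0.4268·7.4500] = 3.0243; exercise value = 0.0000 ≤ continuation, so V_u = 3.0243
Node d (S = 13): continuation = e^(−0.05)·[0.5732·7.4500 + 0.4268·16.5500] = 10.7807; exercise value = 12.0000 > continuation, so V_d = 12.0000 (exercise)
Node 0 (S = 20): continuation = e^(−0.05)·[0.5732·3.0243 + 0.4268·12.0000] = 6.5204; exercise value = 5.0000 ≤ continuation, so V_0 = 6.5204

$6.52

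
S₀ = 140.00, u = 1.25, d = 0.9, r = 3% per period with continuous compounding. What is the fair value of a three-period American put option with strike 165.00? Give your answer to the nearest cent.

Risk-neutral probability p = (e^0.03 − 0.9)/(1.25 − 0.9) = 0.1305/0.3500 = 0.3727
Terminal stock prices: S_uuu = 273.4, S_uud = 196.9, S_udd = 141.8, S_ddd = 102.1
Terminal payoffs (K − S): max(-108.4, 0) = 0, max(-31.88, 0) = 0, max(23.25, 0) = 23.25, max(62.94, 0) = 62.94
Node uu (S = 218.8): continuation = e^(−0.03)·[0.3727·0.0000 + 0.6273·0.0000] = 0.0000; exercise value = 0.0000 ≤ continuation, so V_uu = 0.0000
Node ud (S = 157.5): continuation = e^(−0.03)·[0.3727·0.0000 + 0.6273·23.2500] = 14.1531; exercise value = 7.5000 ≤ continuation, so V_ud = 14.1531
Node dd (S = 113.4): continuation = e^(−0.03)·[0.3727·23.2500 + 0.6273·62.9400] = 46.7235; exercise value = 51.6000 > continuation, so V_dd = 51.6000 (exercise)
Node u (S = 175): continuation = e^(−0.03)·[0.3727·0.0000 + 0.6273·14.1531] = 8.6155; exercise value = 0.0000 ≤ continuation, so V_u = 8.6155
Node d (S = 126): continuation = e^(−0.03)·[0.3727·14.1531 + 0.6273·51.6000] = 36.5300; exercise value = 39.0000 > continuation, so V_d = 39.0000 (exercise)
Node 0 (S = 140): continuation = e^(−0.03)·[0.3727·8.6155 + 0.6273·39.0000] = 26.8569; exercise value = 25.0000 ≤ continuation, so V_0 = 26.8569

26.86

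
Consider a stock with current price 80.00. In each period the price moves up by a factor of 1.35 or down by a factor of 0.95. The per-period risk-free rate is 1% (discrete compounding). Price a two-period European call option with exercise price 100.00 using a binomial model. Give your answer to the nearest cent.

Risk-neutral probability p = (1 + 0.01 − 0.95)/(1.35 − 0.95) = 0.0600/0.4000 = 0.1500
Terminal stock prices: S_uu = 145.8, S_ud = 102.6, S_dd = 72.2
Terminal payoffs (S − K): max(45.8, 0) = 45.8, max(2.6, 0) = 2.6, max(-27.8, 0) = 0
Node u (S = 108): V_u = 1/1.01·[0.1500·45.8000 + 0.8500·2.6000] = 8.9901
Node d (S = 76): V_d = 1/1.01·[0.1500·2.6000 + 0.8500·0.0000] = 0.3861
Node 0 (S = 80): V_0 = 1/1.01·[0.1500·8.9901 + 0.8500·0.3861] = 1.6601

1.66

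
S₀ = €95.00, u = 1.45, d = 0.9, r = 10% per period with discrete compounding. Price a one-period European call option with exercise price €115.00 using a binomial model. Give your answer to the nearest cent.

Risk-neutral probability p = (1 + 0.1 − 0.9)/(1.45 − 0.9) = 0.2000/0.5500 = 0.3636
Terminal stock prices: S_u = 137.8, S_d = 85.5
Terminal payoffs (S − K): max(22.75, 0) = 22.75, max(-29.5, 0) = 0
Node 0 (S = 95): V_0 = 1/1.1·[0.3636·22.7500 + 0.6364·0.0000] = 7.5207

€7.52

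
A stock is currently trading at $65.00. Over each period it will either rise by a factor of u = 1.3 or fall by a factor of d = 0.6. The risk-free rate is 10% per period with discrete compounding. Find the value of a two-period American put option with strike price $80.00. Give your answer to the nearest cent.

Risk-neutral probability p = (1 + 0.1 − 0.6)/(1.3 − 0.6) = 0.5000/0.7000 = 0.7143
Terminal stock prices: S_uu = 109.9, S_ud = 50.7, S_dd = 23.4
Terminal payoffs (K − S): max(-29.85, 0) = 0, max(29.3, 0) = 29.3, max(56.6, 0) = 56.6
Node u (S = 84.5): continuation = 1/1.1·[0.7143·0.0000 + 0.2857·29.3000] = 7.6104; exercise value = 0.0000 ≤ continuation, so V_u = 7.6104
Node d (S = 39): continuation = 1/1.1·[0.7143·29.3000 + 0.2857·56.6000] = 33.7273; exercise value = 41.0000 > continuation, so V_d = 41.0000 (exercise)
Node 0 (S = 65): continuation = 1/1.1·[0.7143·7.6104 + 0.2857·41.0000] = 15.5912; exercise value = 15.0000 ≤ continuation, so V_0 = 15.5912

$15.59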